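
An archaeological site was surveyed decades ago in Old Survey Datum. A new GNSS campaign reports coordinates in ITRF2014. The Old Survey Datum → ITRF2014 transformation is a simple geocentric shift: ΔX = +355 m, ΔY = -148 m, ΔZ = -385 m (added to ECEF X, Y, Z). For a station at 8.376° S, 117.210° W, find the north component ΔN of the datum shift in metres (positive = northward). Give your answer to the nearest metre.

ΔN = -385 m

At φ = -8.376°, λ = -117.210°: sin φ = -0.145669, cos φ = 0.989333, sin λ = -0.889337, cos λ = -0.457253.
ΔN = −sin φ cos λ·ΔX − sin φ sin λ·ΔY + cos φ·ΔZ = −(-0.145669)(-0.457253)(355) − (-0.145669)(-0.889337)(-148) + (0.989333)(-385) = -385.37 m.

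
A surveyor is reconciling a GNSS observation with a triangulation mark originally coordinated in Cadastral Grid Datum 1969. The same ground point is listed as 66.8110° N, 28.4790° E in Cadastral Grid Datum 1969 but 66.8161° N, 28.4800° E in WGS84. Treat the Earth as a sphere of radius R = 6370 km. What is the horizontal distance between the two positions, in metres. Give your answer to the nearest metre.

Δφ = 66.8161° − 66.8110° = +0.0051°; Δλ = 28.4800° − 28.4790° = +0.0010°.
1° along a meridian = πR/180 = 111177 m.
ΔN = Δφ × 111177 = 567.0 m; ΔE = Δλ × 111177 × cos(66.8110°) = +0.0010 × 111177 × 0.393765 = 43.8 m.
Distance = √(ΔE² + ΔN²) = √(43.8² + 567.0²) = 568.7 m.

569 m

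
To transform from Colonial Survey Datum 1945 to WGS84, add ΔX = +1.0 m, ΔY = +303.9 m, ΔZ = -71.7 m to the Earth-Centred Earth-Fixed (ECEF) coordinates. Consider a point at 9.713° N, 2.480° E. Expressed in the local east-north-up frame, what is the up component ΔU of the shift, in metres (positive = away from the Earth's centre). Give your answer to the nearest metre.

ΔU = 2 m

At φ = 9.713°, λ = 2.480°: sin φ = 0.168713, cos φ = 0.985665, sin λ = 0.043271, cos λ = 0.999063.
ΔU = cos φ cos λ·ΔX + cos φ sin λ·ΔY + sin φ·ΔZ = (0.985665)(0.999063)(1.0) + (0.985665)(0.043271)(303.9) + (0.168713)(-71.7) = 1.85 m.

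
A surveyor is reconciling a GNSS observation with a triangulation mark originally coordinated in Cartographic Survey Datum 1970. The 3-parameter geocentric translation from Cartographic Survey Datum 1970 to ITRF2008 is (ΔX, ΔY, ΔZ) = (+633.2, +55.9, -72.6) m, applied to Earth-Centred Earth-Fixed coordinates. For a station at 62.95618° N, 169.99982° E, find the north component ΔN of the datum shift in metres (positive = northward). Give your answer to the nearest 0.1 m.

At φ = 62.95618°, λ = 169.99982°: sin φ = 0.890659, cos φ = 0.454672, sin λ = 0.173651, cos λ = -0.984807.
ΔN = −sin φ cos λ·ΔX − sin φ sin λ·ΔY + cos φ·ΔZ = −(0.890659)(-0.984807)(633.2) − (0.890659)(0.173651)(55.9) + (0.454672)(-72.6) = 513.74 m.

ΔN = 513.7 m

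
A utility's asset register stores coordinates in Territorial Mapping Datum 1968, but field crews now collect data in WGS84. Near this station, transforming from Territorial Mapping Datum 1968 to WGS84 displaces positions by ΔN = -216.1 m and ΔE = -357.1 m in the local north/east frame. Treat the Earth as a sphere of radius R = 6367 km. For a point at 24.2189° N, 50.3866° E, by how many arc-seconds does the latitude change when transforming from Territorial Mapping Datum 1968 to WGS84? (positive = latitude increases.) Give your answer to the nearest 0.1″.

On a sphere of radius R, 1 rad of latitude = R, so Δφ = ΔN / R = -216.1 / 6367000 = -3.3941e-05 rad = -7.001″.

Δφ = -7.0″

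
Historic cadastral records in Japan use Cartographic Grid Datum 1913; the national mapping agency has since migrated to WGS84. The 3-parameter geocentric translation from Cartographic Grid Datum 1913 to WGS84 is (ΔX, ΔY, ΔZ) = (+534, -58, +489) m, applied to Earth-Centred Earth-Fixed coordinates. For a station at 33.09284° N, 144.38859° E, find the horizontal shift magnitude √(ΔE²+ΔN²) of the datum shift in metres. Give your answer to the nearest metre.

At φ = 33.09284°, λ = 144.38859°: sin φ = 0.545997, cos φ = 0.837787, sin λ = 0.582285, cos λ = -0.812985.
ΔE = −sin λ·ΔX + cos λ·ΔY = −(0.582285)·(534) + (-0.812985)·(-58) = -263.79 m.
ΔN = −sin φ cos λ·ΔX − sin φ sin λ·ΔY + cos φ·ΔZ = −(0.545997)(-0.812985)(534) − (0.545997)(0.582285)(-58) + (0.837787)(489) = 665.15 m.
Horizontal magnitude = √(ΔE² + ΔN²) = √((-263.79)² + 665.15²) = 715.55 m.

716 m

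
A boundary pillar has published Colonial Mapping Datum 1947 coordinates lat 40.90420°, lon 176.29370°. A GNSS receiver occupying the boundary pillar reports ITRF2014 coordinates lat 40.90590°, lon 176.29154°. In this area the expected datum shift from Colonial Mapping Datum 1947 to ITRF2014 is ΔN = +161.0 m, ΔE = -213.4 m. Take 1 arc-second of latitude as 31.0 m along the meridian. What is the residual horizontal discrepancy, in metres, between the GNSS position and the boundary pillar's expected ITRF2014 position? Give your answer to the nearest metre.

Observed coordinate differences: Δφ = +0.00170°, Δλ = -0.00216°.
Converting to metres (1° lat = 111600 m, cos φ = 0.755805): observed ΔN = 189.7 m, observed ΔE = -182.2 m.
Subtracting the expected shift leaves a residual of 189.7 − (161.0) = 28.7 m north and -182.2 − (-213.4) = 31.2 m east.
Residual distance = √(28.7² + 31.2²) = 42.4 m.

42 m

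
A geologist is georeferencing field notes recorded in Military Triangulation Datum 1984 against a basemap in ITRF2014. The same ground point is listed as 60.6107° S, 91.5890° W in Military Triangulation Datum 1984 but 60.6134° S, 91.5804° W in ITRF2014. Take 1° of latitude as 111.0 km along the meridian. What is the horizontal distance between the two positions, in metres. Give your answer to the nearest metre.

556 m

Δφ = -60.6134° − -60.6107° = -0.0027°; Δλ = -91.5804° − -91.5890° = +0.0086°.
ΔN = Δφ × 111000 = -299.7 m; ΔE = Δλ × 111000 × cos(-60.6107°) = +0.0086 × 111000 × 0.490741 = 468.5 m.
Distance = √(ΔE² + ΔN²) = √(468.5² + (-299.7)²) = 556.1 m.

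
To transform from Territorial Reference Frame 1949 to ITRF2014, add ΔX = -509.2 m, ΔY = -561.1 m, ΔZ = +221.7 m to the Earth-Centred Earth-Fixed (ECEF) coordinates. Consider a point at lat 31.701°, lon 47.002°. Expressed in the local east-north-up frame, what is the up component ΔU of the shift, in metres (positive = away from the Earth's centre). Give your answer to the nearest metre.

ΔU = -528 m

At φ = 31.701°, λ = 47.002°: sin φ = 0.525487, cos φ = 0.850802, sin λ = 0.731378, cos λ = 0.681973.
ΔU = cos φ cos λ·ΔX + cos φ sin λ·ΔY + sin φ·ΔZ = (0.850802)(0.681973)(-509.2) + (0.850802)(0.731378)(-561.1) + (0.525487)(221.7) = -528.10 m.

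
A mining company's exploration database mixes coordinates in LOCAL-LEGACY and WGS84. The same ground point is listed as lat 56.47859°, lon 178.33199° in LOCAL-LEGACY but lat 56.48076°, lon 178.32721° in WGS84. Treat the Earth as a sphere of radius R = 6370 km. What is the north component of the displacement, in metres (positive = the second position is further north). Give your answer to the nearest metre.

Δφ = 56.48076° − 56.47859° = +0.00217°; Δλ = 178.32721° − 178.33199° = -0.00478°.
1° along a meridian = πR/180 = 111177 m.
ΔN = Δφ × 111177 = 241.3 m; ΔE = Δλ × 111177 × cos(56.47859°) = -0.00478 × 111177 × 0.552249 = -293.5 m.

ΔN = 241 m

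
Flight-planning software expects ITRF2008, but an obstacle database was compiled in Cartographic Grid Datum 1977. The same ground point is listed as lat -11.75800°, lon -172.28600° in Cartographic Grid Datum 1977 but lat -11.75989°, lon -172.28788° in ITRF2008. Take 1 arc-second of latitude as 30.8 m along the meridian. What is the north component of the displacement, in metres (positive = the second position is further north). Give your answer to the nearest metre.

Δφ = -11.75989° − -11.75800° = -0.00189°; Δλ = -172.28788° − -172.28600° = -0.00188°.
1° of latitude = 3600 × 30.80 = 110880 m.
ΔN = Δφ × 110880 = -209.6 m; ΔE = Δλ × 110880 × cos(-11.75800°) = -0.00188 × 110880 × 0.979017 = -204.1 m.

ΔN = -210 m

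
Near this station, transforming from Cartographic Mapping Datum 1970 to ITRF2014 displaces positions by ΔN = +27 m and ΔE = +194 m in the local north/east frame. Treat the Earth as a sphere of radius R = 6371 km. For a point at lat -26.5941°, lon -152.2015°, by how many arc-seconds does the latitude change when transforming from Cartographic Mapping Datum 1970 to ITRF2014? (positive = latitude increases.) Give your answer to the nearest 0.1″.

Δφ = 0.9″

On a sphere of radius R, 1 rad of latitude = R, so Δφ = ΔN / R = 27.0 / 6371000 = 4.2380e-06 rad = 0.874″.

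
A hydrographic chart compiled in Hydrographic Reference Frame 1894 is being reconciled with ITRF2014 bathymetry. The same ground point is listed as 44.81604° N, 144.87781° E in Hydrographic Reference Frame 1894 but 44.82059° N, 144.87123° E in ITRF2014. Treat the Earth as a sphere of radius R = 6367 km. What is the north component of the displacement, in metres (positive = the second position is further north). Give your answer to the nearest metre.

Δφ = 44.82059° − 44.81604° = +0.00455°; Δλ = 144.87123° − 144.87781° = -0.00658°.
1° along a meridian = πR/180 = 111125 m.
ΔN = Δφ × 111125 = 505.6 m; ΔE = Δλ × 111125 × cos(44.81604°) = -0.00658 × 111125 × 0.709373 = -518.7 m.

ΔN = 506 m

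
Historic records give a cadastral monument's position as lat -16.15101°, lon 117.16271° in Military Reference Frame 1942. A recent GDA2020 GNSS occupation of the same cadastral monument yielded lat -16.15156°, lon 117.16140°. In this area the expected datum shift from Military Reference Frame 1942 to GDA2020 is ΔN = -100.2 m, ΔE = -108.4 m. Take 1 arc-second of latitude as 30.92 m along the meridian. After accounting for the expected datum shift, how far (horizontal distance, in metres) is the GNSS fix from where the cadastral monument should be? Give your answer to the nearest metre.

50 m

Observed coordinate differences: Δφ = -0.00055°, Δλ = -0.00131°.
Converting to metres (1° lat = 111312 m, cos φ = 0.960532): observed ΔN = -61.2 m, observed ΔE = -140.1 m.
Subtracting the expected shift leaves a residual of -61.2 − (-100.2) = 39.0 m north and -140.1 − (-108.4) = -31.7 m east.
Residual distance = √(39.0² + (-31.7)²) = 50.2 m.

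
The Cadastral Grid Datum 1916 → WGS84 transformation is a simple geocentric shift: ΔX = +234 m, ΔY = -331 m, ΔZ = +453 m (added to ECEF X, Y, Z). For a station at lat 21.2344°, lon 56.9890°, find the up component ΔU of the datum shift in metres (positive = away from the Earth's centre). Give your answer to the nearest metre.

ΔU = 24 m

The local up (radial) axis is (cos φ cos λ, cos φ sin λ, sin φ), giving ΔU = 118.828 − 258.720 + 164.069 = 24.18 m.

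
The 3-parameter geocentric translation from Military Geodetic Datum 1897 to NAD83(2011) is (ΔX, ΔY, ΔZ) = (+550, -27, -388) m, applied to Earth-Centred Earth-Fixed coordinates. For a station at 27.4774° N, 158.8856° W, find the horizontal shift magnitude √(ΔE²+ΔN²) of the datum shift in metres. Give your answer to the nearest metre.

250 m

At φ = 27.4774°, λ = -158.8856°: sin φ = 0.461399, cos φ = 0.887193, sin λ = -0.360231, cos λ = -0.932863.
ΔE = −sin λ·ΔX + cos λ·ΔY = −(-0.360231)·(550) + (-0.932863)·(-27) = 223.31 m.
ΔN = −sin φ cos λ·ΔX − sin φ sin λ·ΔY + cos φ·ΔZ = −(0.461399)(-0.932863)(550) − (0.461399)(-0.360231)(-27) + (0.887193)(-388) = -111.99 m.
Horizontal magnitude = √(ΔE² + ΔN²) = √(223.31² + (-111.99)²) = 249.82 m.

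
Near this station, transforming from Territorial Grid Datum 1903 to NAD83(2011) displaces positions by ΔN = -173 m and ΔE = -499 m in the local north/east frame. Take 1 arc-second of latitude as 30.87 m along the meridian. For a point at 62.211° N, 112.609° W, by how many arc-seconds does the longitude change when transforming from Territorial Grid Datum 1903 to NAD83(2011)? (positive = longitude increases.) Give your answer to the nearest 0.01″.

Δλ = -34.67″

At latitude 62.211°, cos φ = 0.466217.
1″ of longitude at this latitude = 30.87 × cos φ = 14.3921 m, so Δλ = -499.0 / 14.3921 = -34.672″.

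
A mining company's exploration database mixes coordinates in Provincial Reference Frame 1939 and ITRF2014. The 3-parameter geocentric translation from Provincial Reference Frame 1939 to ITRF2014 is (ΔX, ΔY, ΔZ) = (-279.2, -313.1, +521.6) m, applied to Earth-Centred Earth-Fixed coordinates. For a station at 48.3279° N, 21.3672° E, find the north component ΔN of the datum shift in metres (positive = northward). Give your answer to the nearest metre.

At φ = 48.3279°, λ = 21.3672°: sin φ = 0.746962, cos φ = 0.664867, sin λ = 0.364344, cos λ = 0.931265.
ΔN = −sin φ cos λ·ΔX − sin φ sin λ·ΔY + cos φ·ΔZ = −(0.746962)(0.931265)(-279.2) − (0.746962)(0.364344)(-313.1) + (0.664867)(521.6) = 626.22 m.

ΔN = 626 m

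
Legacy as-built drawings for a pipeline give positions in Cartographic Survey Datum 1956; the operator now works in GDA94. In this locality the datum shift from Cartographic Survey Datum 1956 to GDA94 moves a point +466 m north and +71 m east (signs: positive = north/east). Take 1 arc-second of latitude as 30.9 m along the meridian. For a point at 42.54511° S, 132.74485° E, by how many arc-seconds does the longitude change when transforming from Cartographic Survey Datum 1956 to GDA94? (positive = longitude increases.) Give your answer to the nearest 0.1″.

At latitude -42.54511°, cos φ = 0.736745.
1″ of longitude at this latitude = 30.90 × cos φ = 22.7654 m, so Δλ = 71.0 / 22.7654 = 3.119″.

Δλ = 3.1″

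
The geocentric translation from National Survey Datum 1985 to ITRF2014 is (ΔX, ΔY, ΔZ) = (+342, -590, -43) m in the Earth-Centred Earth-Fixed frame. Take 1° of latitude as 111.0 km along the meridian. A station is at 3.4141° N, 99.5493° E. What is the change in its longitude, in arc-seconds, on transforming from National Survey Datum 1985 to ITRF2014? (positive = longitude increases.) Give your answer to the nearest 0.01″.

sin φ = 0.059552, cos φ = 0.998225, sin λ = 0.986143, cos λ = -0.165896.
East component: ΔE = −sin λ·ΔX + cos λ·ΔY = −(0.986143)(342) + (-0.165896)(-590) = -239.38 m.
1° of latitude spans 111000 m; at latitude φ, 1° of longitude spans that × cos φ = 110803.0 m, so Δλ = -239.38 / 110803.0 × 3600 = -7.778″.

Δλ = -7.78″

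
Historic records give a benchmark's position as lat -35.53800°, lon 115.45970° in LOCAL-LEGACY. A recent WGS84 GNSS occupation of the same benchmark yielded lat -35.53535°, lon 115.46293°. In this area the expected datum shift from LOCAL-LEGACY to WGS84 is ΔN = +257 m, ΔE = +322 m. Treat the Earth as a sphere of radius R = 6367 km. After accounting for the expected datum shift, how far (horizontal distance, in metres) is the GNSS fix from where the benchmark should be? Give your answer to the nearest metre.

48 m

Observed coordinate differences: Δφ = +0.00265°, Δλ = +0.00323°.
Converting to metres (1° lat = 111125 m, cos φ = 0.813730): observed ΔN = 294.5 m, observed ΔE = 292.1 m.
Subtracting the expected shift leaves a residual of 294.5 − (257) = 37.5 m north and 292.1 − (322) = -29.9 m east.
Residual distance = √(37.5² + (-29.9)²) = 48.0 m.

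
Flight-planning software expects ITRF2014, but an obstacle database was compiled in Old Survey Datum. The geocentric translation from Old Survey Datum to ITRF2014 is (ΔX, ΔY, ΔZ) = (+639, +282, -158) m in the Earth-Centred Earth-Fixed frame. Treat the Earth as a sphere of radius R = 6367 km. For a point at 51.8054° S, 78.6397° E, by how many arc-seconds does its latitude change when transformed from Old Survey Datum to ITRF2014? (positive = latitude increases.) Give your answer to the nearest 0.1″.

Δφ = 7.1″

sin φ = -0.785915, cos φ = 0.618334, sin λ = 0.980408, cos λ = 0.196978.
North component: ΔN = −sin φ cos λ·ΔX − sin φ sin λ·ΔY + cos φ·ΔZ = −(-0.785915)(0.196978)(639) − (-0.785915)(0.980408)(282) + (0.618334)(-158) = 218.51 m.
1° of latitude spans πR/180 = 111125 m, so Δφ = 218.51 / 111125 × 3600 = 7.079″.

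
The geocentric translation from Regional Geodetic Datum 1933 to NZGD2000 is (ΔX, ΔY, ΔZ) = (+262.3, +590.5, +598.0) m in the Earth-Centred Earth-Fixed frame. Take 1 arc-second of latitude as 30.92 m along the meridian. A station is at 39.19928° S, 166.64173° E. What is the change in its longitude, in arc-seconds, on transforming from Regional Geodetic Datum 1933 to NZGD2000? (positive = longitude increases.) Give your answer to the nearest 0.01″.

Δλ = -26.51″

sin φ = -0.632020, cos φ = 0.774952, sin λ = 0.231039, cos λ = -0.972944.
East component: ΔE = −sin λ·ΔX + cos λ·ΔY = −(0.231039)(262.3) + (-0.972944)(590.5) = -635.13 m.
1° of latitude spans 3600 × 30.92 = 111312 m; at latitude φ, 1° of longitude spans that × cos φ = 86261.5 m, so Δλ = -635.13 / 86261.5 × 3600 = -26.506″.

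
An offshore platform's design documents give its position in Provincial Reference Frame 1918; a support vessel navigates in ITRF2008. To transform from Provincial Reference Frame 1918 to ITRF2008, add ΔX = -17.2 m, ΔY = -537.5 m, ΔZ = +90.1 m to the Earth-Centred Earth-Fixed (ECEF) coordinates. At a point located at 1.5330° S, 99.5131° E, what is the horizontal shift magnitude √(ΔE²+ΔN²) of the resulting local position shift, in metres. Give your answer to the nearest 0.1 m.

The local east axis at (φ, λ) is (−sin λ, cos λ, 0), so ΔE = −sin(99.5131°)·(-17.2) + cos(99.5131°)·(-537.5) = 105.80 m.
The local north axis is (−sin φ cos λ, −sin φ sin λ, cos φ), giving ΔN = 0.076 − 14.182 + 90.068 = 75.96 m.
Horizontal magnitude = √(ΔE² + ΔN²) = √(105.80² + 75.96²) = 130.24 m.

130.2 m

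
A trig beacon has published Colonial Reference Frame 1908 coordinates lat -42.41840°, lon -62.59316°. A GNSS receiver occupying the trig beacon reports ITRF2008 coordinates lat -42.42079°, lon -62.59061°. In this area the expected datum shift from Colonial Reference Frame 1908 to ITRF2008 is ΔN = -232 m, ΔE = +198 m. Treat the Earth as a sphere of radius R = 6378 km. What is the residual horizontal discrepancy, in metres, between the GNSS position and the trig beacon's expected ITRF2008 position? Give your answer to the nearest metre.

36 m

Observed coordinate differences: Δφ = -0.00239°, Δλ = +0.00255°.
Converting to metres (1° lat = 111317 m, cos φ = 0.738239): observed ΔN = -266.0 m, observed ΔE = 209.6 m.
Subtracting the expected shift leaves a residual of -266.0 − (-232) = -34.0 m north and 209.6 − (198) = 11.6 m east.
Residual distance = √((-34.0)² + 11.6²) = 36.0 m.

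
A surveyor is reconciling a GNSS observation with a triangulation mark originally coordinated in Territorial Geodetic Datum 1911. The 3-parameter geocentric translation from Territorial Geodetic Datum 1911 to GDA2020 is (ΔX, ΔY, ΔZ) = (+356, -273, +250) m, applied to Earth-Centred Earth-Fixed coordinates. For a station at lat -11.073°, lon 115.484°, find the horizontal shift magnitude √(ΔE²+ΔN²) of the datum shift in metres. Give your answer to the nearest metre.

The local east axis at (φ, λ) is (−sin λ, cos λ, 0), so ΔE = −sin(115.484°)·356 + cos(115.484°)·(-273) = -203.90 m.
The local north axis is (−sin φ cos λ, −sin φ sin λ, cos φ), giving ΔN = -29.418 − 47.331 + 245.346 = 168.60 m.
Horizontal magnitude = √(ΔE² + ΔN²) = √((-203.90)² + 168.60²) = 264.58 m.

265 m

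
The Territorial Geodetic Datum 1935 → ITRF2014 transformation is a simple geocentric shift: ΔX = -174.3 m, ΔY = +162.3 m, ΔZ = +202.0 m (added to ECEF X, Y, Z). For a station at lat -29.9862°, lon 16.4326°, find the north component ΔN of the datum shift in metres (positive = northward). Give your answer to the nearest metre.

ΔN = 114 m

The local north axis is (−sin φ cos λ, −sin φ sin λ, cos φ), giving ΔN = -83.555 + 22.947 + 174.961 = 114.35 m.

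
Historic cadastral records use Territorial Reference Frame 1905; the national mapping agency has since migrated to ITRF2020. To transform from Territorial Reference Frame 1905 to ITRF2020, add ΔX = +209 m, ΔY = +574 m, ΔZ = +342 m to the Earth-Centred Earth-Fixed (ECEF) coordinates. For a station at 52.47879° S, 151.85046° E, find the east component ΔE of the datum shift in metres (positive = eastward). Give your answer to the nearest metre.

The local east axis at (φ, λ) is (−sin λ, cos λ, 0), so ΔE = −sin(151.85046°)·209 + cos(151.85046°)·574 = -604.71 m.

ΔE = -605 m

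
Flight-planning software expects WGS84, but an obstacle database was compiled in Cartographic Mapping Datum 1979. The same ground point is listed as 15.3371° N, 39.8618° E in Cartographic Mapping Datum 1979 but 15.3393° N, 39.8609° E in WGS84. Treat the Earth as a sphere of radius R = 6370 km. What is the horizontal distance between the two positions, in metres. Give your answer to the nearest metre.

Δφ = 15.3393° − 15.3371° = +0.0022°; Δλ = 39.8609° − 39.8618° = -0.0009°.
1° along a meridian = πR/180 = 111177 m.
ΔN = Δφ × 111177 = 244.6 m; ΔE = Δλ × 111177 × cos(15.3371°) = -0.0009 × 111177 × 0.964386 = -96.5 m.
Distance = √(ΔE² + ΔN²) = √((-96.5)² + 244.6²) = 262.9 m.

263 m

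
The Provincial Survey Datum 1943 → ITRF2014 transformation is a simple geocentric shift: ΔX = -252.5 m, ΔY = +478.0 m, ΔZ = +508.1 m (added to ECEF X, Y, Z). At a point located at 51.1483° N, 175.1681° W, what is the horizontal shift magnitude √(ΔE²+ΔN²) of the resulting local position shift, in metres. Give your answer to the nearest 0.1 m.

520.9 m

At φ = 51.1483°, λ = -175.1681°: sin φ = 0.778772, cos φ = 0.627307, sin λ = -0.084233, cos λ = -0.996446.
ΔE = −sin λ·ΔX + cos λ·ΔY = −(-0.084233)·(-252.5) + (-0.996446)·(478.0) = -497.57 m.
ΔN = −sin φ cos λ·ΔX − sin φ sin λ·ΔY + cos φ·ΔZ = −(0.778772)(-0.996446)(-252.5) − (0.778772)(-0.084233)(478.0) + (0.627307)(508.1) = 154.15 m.
Horizontal magnitude = √(ΔE² + ΔN²) = √((-497.57)² + 154.15²) = 520.90 m.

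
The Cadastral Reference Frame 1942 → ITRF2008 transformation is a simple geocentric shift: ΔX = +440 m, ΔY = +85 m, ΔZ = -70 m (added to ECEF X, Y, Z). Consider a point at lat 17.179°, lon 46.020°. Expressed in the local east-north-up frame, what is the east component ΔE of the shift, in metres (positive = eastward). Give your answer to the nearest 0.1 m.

ΔE = -257.6 m

At φ = 17.179°, λ = 46.020°: sin φ = 0.295358, cos φ = 0.955387, sin λ = 0.719582, cos λ = 0.694407.
ΔE = −sin λ·ΔX + cos λ·ΔY = −(0.719582)·(440) + (0.694407)·(85) = -257.59 m.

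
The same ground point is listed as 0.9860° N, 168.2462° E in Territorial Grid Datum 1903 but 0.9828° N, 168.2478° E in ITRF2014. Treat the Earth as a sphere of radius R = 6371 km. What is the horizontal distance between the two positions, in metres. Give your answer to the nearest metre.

Δφ = 0.9828° − 0.9860° = -0.0032°; Δλ = 168.2478° − 168.2462° = +0.0016°.
1° along a meridian = πR/180 = 111195 m.
ΔN = Δφ × 111195 = -355.8 m; ΔE = Δλ × 111195 × cos(0.9860°) = +0.0016 × 111195 × 0.999852 = 177.9 m.
Distance = √(ΔE² + ΔN²) = √(177.9² + (-355.8)²) = 397.8 m.

398 m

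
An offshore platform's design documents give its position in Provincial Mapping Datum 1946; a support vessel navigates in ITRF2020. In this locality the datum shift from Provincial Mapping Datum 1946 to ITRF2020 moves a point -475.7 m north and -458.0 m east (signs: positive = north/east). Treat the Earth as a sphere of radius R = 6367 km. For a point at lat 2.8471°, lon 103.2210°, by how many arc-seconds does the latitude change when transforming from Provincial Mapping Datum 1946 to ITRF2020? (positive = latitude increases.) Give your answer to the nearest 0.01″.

Δφ = -15.41″

On a sphere of radius R, 1 rad of latitude = R, so Δφ = ΔN / R = -475.7 / 6367000 = -7.4713e-05 rad = -15.411″.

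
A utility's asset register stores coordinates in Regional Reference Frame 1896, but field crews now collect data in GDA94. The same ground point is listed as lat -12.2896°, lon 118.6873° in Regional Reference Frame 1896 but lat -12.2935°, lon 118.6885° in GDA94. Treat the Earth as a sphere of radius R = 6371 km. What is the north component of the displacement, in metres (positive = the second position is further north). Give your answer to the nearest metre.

ΔN = -434 m

Δφ = -12.2935° − -12.2896° = -0.0039°; Δλ = 118.6885° − 118.6873° = +0.0012°.
1° along a meridian = πR/180 = 111195 m.
ΔN = Δφ × 111195 = -433.7 m; ΔE = Δλ × 111195 × cos(-12.2896°) = +0.0012 × 111195 × 0.977084 = 130.4 m.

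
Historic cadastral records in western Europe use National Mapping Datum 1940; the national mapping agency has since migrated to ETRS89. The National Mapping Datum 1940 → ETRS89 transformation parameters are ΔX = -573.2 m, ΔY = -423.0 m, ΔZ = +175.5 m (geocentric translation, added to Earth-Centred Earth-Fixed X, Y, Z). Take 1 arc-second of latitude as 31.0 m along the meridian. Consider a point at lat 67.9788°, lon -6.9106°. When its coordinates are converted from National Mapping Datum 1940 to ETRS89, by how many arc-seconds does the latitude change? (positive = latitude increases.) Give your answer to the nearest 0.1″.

sin φ = 0.927045, cos φ = 0.374950, sin λ = -0.120321, cos λ = 0.992735.
North component: ΔN = −sin φ cos λ·ΔX − sin φ sin λ·ΔY + cos φ·ΔZ = −(0.927045)(0.992735)(-573.2) − (0.927045)(-0.120321)(-423.0) + (0.374950)(175.5) = 546.14 m.
1° of latitude spans 3600 × 31.00 = 111600 m, so Δφ = 546.14 / 111600 × 3600 = 17.618″.

Δφ = 17.6″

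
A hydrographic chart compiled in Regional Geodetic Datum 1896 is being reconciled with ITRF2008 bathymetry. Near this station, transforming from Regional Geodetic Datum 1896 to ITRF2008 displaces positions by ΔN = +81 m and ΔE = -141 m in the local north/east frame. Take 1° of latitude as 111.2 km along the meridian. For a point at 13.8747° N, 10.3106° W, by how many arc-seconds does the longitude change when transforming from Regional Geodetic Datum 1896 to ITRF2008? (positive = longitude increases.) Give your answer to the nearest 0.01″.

Δλ = -4.70″

At latitude 13.8747°, cos φ = 0.970822.
1° of longitude at this latitude = 111.2 × cos φ = 107.96 km, so Δλ = -141.0 / 107955.5 = -0.0013061° = -4.702″.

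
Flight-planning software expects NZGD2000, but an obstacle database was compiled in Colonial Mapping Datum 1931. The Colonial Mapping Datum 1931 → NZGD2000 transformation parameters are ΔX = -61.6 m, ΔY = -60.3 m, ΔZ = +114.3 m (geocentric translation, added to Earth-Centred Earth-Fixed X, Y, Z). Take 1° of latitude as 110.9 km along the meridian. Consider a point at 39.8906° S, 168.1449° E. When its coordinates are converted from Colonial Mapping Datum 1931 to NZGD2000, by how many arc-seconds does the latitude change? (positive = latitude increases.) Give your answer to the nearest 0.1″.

Δφ = 3.8″

sin φ = -0.641324, cos φ = 0.767270, sin λ = 0.205437, cos λ = -0.978670.
North component: ΔN = −sin φ cos λ·ΔX − sin φ sin λ·ΔY + cos φ·ΔZ = −(-0.641324)(-0.978670)(-61.6) − (-0.641324)(0.205437)(-60.3) + (0.767270)(114.3) = 118.42 m.
1° of latitude spans 110900 m, so Δφ = 118.42 / 110900 × 3600 = 3.844″.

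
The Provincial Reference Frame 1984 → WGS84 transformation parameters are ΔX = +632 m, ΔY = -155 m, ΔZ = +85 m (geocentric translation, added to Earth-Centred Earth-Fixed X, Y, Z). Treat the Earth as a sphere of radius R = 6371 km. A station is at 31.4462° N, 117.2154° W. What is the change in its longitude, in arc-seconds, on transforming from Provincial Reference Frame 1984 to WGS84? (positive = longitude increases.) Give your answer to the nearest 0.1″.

Δλ = 24.0″

sin φ = 0.521698, cos φ = 0.853130, sin λ = -0.889293, cos λ = -0.457337.
East component: ΔE = −sin λ·ΔX + cos λ·ΔY = −(-0.889293)(632) + (-0.457337)(-155) = 632.92 m.
1° of latitude spans πR/180 = 111195 m; at latitude φ, 1° of longitude spans that × cos φ = 94863.8 m, so Δλ = 632.92 / 94863.8 × 3600 = 24.019″.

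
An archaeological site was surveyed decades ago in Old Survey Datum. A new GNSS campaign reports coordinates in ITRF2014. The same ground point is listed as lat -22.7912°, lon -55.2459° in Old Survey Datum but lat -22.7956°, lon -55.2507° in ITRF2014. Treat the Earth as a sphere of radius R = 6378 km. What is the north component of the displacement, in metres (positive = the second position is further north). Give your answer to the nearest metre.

ΔN = -490 m

Δφ = -22.7956° − -22.7912° = -0.0044°; Δλ = -55.2507° − -55.2459° = -0.0048°.
1° along a meridian = πR/180 = 111317 m.
ΔN = Δφ × 111317 = -489.8 m; ΔE = Δλ × 111317 × cos(-22.7912°) = -0.0048 × 111317 × 0.921923 = -492.6 m.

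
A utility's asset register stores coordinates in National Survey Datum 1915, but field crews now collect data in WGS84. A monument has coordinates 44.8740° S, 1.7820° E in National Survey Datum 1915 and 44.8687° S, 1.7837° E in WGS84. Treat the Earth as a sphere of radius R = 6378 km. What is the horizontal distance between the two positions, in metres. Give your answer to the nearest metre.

605 m

Δφ = -44.8687° − -44.8740° = +0.0053°; Δλ = 1.7837° − 1.7820° = +0.0017°.
1° along a meridian = πR/180 = 111317 m.
ΔN = Δφ × 111317 = 590.0 m; ΔE = Δλ × 111317 × cos(-44.8740°) = +0.0017 × 111317 × 0.708660 = 134.1 m.
Distance = √(ΔE² + ΔN²) = √(134.1² + 590.0²) = 605.0 m.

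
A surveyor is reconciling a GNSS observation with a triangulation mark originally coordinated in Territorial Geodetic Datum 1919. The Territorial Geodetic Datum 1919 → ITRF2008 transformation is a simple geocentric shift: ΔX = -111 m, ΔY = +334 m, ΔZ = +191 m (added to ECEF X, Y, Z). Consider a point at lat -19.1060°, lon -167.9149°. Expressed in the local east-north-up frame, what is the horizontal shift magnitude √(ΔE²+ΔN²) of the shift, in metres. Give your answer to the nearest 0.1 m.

399.6 m

At φ = -19.1060°, λ = -167.9149°: sin φ = -0.327317, cos φ = 0.944915, sin λ = -0.209364, cos λ = -0.977838.
ΔE = −sin λ·ΔX + cos λ·ΔY = −(-0.209364)·(-111) + (-0.977838)·(334) = -349.84 m.
ΔN = −sin φ cos λ·ΔX − sin φ sin λ·ΔY + cos φ·ΔZ = −(-0.327317)(-0.977838)(-111) − (-0.327317)(-0.209364)(334) + (0.944915)(191) = 193.12 m.
Horizontal magnitude = √(ΔE² + ΔN²) = √((-349.84)² + 193.12²) = 399.60 m.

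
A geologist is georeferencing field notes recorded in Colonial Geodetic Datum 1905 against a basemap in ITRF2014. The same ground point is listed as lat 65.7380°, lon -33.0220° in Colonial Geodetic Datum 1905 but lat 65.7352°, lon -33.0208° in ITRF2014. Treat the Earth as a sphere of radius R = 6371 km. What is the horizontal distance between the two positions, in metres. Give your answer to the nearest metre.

316 m

Δφ = 65.7352° − 65.7380° = -0.0028°; Δλ = -33.0208° − -33.0220° = +0.0012°.
1° along a meridian = πR/180 = 111195 m.
ΔN = Δφ × 111195 = -311.3 m; ΔE = Δλ × 111195 × cos(65.7380°) = +0.0012 × 111195 × 0.410910 = 54.8 m.
Distance = √(ΔE² + ΔN²) = √(54.8² + (-311.3)²) = 316.1 m.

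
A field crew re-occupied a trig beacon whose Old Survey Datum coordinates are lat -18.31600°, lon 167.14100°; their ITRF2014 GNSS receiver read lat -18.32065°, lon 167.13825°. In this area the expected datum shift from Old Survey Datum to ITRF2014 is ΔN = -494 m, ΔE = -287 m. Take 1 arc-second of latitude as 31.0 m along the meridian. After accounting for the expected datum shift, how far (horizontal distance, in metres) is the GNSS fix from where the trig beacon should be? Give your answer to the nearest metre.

Observed coordinate differences: Δφ = -0.00465°, Δλ = -0.00275°.
Converting to metres (1° lat = 111600 m, cos φ = 0.949338): observed ΔN = -518.9 m, observed ΔE = -291.4 m.
Subtracting the expected shift leaves a residual of -518.9 − (-494) = -24.9 m north and -291.4 − (-287) = -4.4 m east.
Residual distance = √((-24.9)² + (-4.4)²) = 25.3 m.

25 m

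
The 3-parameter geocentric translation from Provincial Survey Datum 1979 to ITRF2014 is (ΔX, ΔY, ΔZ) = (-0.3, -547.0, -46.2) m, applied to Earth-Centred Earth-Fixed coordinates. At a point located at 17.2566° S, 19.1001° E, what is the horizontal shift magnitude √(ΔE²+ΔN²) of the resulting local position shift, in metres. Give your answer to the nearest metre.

The local east axis at (φ, λ) is (−sin λ, cos λ, 0), so ΔE = −sin(19.1001°)·(-0.3) + cos(19.1001°)·(-547.0) = -516.79 m.
The local north axis is (−sin φ cos λ, −sin φ sin λ, cos φ), giving ΔN = -0.084 − 53.097 − 44.120 = -97.30 m.
Horizontal magnitude = √(ΔE² + ΔN²) = √((-516.79)² + (-97.30)²) = 525.87 m.

526 m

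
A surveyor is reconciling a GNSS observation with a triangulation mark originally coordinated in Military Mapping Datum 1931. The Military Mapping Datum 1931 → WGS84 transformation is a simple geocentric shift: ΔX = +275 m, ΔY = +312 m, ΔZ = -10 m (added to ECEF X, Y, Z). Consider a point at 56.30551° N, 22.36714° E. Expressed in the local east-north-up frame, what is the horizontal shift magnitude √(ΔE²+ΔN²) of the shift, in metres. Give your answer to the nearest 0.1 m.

365.5 m

At φ = 56.30551°, λ = 22.36714°: sin φ = 0.832007, cos φ = 0.554764, sin λ = 0.380540, cos λ = 0.924764.
ΔE = −sin λ·ΔX + cos λ·ΔY = −(0.380540)·(275) + (0.924764)·(312) = 183.88 m.
ΔN = −sin φ cos λ·ΔX − sin φ sin λ·ΔY + cos φ·ΔZ = −(0.832007)(0.924764)(275) − (0.832007)(0.380540)(312) + (0.554764)(-10) = -315.92 m.
Horizontal magnitude = √(ΔE² + ΔN²) = √(183.88² + (-315.92)²) = 365.53 m.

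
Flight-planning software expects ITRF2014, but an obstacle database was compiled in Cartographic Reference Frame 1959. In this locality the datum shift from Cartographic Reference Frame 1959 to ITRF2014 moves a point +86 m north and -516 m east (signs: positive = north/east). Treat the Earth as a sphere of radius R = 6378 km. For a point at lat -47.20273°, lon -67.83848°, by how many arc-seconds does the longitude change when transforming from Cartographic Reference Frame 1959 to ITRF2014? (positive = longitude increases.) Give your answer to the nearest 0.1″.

Δλ = -24.6″

At latitude -47.20273°, cos φ = 0.679406.
One radian of longitude at latitude φ spans R cos φ, so Δλ = ΔE / (R cos φ) = -516.0 / (6378000 × 0.679406) = -1.1908e-04 rad = -24.562″.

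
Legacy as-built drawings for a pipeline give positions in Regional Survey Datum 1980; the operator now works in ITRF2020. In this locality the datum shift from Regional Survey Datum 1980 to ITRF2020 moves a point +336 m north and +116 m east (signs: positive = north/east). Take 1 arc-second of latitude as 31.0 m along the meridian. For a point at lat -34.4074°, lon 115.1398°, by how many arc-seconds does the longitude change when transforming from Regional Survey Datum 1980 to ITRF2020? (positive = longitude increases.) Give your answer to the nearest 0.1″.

Δλ = 4.5″

At latitude -34.4074°, cos φ = 0.825041.
1″ of longitude at this latitude = 31.00 × cos φ = 25.5763 m, so Δλ = 116.0 / 25.5763 = 4.535″.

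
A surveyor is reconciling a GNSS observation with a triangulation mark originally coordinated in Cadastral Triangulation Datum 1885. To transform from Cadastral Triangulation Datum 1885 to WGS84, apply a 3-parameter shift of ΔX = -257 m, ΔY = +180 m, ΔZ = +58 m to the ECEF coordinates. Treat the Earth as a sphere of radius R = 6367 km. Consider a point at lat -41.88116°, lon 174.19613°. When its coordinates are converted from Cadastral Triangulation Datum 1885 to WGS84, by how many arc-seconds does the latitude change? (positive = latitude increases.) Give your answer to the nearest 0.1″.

sin φ = -0.667588, cos φ = 0.744531, sin λ = 0.101123, cos λ = -0.994874.
North component: ΔN = −sin φ cos λ·ΔX − sin φ sin λ·ΔY + cos φ·ΔZ = −(-0.667588)(-0.994874)(-257) − (-0.667588)(0.101123)(180) + (0.744531)(58) = 226.02 m.
1° of latitude spans πR/180 = 111125 m, so Δφ = 226.02 / 111125 × 3600 = 7.322″.

Δφ = 7.3″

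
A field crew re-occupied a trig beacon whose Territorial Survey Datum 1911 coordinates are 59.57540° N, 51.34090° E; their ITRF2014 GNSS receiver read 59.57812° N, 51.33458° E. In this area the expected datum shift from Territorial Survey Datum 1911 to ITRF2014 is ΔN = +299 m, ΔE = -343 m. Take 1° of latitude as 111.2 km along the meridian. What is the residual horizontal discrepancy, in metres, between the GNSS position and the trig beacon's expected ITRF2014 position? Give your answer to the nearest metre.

13 m

Observed coordinate differences: Δφ = +0.00272°, Δλ = -0.00632°.
Converting to metres (1° lat = 111200 m, cos φ = 0.506404): observed ΔN = 302.5 m, observed ΔE = -355.9 m.
Subtracting the expected shift leaves a residual of 302.5 − (299) = 3.5 m north and -355.9 − (-343) = -12.9 m east.
Residual distance = √(3.5² + (-12.9)²) = 13.3 m.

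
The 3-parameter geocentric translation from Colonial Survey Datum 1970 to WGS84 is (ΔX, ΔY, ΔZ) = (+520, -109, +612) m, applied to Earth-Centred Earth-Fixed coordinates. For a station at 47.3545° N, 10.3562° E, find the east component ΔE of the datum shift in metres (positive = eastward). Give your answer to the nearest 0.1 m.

The local east axis at (φ, λ) is (−sin λ, cos λ, 0), so ΔE = −sin(10.3562°)·520 + cos(10.3562°)·(-109) = -200.70 m.

ΔE = -200.7 m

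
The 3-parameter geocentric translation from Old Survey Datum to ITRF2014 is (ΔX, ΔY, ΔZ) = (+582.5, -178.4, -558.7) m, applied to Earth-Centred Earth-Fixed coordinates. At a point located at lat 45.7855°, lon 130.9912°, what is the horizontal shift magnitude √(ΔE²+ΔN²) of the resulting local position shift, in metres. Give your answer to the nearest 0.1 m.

At φ = 45.7855°, λ = 130.9912°: sin φ = 0.716734, cos φ = 0.697347, sin λ = 0.754810, cos λ = -0.655943.
ΔE = −sin λ·ΔX + cos λ·ΔY = −(0.754810)·(582.5) + (-0.655943)·(-178.4) = -322.66 m.
ΔN = −sin φ cos λ·ΔX − sin φ sin λ·ΔY + cos φ·ΔZ = −(0.716734)(-0.655943)(582.5) − (0.716734)(0.754810)(-178.4) + (0.697347)(-558.7) = -19.24 m.
Horizontal magnitude = √(ΔE² + ΔN²) = √((-322.66)² + (-19.24)²) = 323.23 m.

323.2 m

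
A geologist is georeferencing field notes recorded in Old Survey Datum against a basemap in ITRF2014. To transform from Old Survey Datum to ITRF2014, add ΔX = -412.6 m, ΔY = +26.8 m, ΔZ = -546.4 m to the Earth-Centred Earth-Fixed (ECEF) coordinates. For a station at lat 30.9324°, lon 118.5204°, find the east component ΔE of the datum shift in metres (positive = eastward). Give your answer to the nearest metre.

ΔE = 350 m

The local east axis at (φ, λ) is (−sin λ, cos λ, 0), so ΔE = −sin(118.5204°)·(-412.6) + cos(118.5204°)·26.8 = 349.73 m.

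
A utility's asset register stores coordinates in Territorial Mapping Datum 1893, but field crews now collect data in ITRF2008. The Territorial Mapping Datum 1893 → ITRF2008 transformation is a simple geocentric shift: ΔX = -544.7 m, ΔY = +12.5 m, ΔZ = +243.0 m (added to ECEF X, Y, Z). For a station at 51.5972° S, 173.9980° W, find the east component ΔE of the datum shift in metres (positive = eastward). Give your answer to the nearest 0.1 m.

ΔE = -69.4 m

The local east axis at (φ, λ) is (−sin λ, cos λ, 0), so ΔE = −sin(-173.9980°)·(-544.7) + cos(-173.9980°)·12.5 = -69.39 m.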